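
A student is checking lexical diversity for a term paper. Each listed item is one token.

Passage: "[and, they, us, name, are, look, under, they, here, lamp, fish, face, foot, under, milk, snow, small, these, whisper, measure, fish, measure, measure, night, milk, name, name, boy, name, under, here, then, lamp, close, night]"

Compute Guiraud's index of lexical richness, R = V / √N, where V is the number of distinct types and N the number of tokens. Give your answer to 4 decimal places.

3.7187

N = 35, V = 22.
√N = 5.916080
R = 22 / 5.916080 = 3.7187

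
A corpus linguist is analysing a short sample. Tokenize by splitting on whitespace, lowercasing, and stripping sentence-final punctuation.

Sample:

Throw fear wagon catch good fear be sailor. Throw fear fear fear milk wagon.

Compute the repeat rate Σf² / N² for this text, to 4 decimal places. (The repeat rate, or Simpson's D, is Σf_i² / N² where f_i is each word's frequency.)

0.1939

Frequencies: fear:5, throw:2, wagon:2, catch:1, good:1, be:1, sailor:1, milk:1
Σf² = 38; N² = 196
Repeat rate = 38 / 196 = 0.1939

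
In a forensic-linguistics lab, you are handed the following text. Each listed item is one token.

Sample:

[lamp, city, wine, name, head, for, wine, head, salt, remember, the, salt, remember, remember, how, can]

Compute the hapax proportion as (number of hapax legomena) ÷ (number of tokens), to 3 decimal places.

Frequencies: remember:3, wine:2, head:2, salt:2, lamp:1, city:1, name:1, for:1, the:1, how:1, can:1
Hapax count = 7; token count = 16.
Ratio = 7 / 16 = 0.438

0.438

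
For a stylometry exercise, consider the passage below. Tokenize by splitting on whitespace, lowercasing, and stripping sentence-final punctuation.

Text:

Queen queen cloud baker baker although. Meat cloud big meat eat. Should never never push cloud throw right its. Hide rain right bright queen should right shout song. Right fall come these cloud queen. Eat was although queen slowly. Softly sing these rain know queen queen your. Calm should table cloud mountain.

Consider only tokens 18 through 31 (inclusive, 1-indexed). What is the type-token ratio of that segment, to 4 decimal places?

Segment tokens 18–31: right, its, hide, rain, right, bright, queen, should, right, shout, song, right, fall, come
Segment N = 14, segment V = 11.
TTR = 11 / 14 = 0.7857

0.7857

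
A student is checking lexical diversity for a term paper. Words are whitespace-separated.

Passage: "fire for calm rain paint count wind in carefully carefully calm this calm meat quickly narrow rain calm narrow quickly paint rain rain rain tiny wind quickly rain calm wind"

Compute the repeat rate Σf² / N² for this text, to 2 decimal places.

Frequencies: rain:6, calm:5, wind:3, quickly:3, paint:2, carefully:2, narrow:2, fire:1, for:1, count:1, in:1, this:1, meat:1, tiny:1
Σf² = 98; N² = 900
Repeat rate = 98 / 900 = 0.11

0.11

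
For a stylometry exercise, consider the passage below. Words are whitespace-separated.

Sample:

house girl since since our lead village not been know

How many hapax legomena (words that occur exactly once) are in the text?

Frequencies: since:2, house:1, girl:1, our:1, lead:1, village:1, not:1, been:1, know:1
Hapax (freq=1): been, girl, house, know, lead, not, our, village

8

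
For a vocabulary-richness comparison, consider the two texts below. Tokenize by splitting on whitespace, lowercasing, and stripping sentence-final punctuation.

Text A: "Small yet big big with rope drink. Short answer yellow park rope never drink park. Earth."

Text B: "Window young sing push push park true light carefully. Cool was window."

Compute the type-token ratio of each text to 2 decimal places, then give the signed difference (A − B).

TTR(A) = 12/16 = 0.75
TTR(B) = 10/12 = 0.83
Difference = 0.75 − 0.83 = -0.08

-0.08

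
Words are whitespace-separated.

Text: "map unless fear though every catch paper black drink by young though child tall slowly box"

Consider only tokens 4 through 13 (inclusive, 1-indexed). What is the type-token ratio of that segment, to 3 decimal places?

Segment tokens 4–13: though, every, catch, paper, black, drink, by, young, though, child
Segment N = 10, segment V = 9.
TTR = 9 / 10 = 0.900

0.900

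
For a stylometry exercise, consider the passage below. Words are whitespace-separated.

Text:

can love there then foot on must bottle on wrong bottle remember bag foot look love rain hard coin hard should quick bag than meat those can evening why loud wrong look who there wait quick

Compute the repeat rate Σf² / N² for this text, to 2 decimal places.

Frequencies: can:2, love:2, there:2, foot:2, on:2, bottle:2, wrong:2, bag:2, look:2, hard:2, quick:2, then:1, must:1, remember:1, rain:1, coin:1, should:1, than:1, meat:1, those:1, … (5 more, each freq 1)
Σf² = 58; N² = 1296
Repeat rate = 58 / 1296 = 0.04

0.04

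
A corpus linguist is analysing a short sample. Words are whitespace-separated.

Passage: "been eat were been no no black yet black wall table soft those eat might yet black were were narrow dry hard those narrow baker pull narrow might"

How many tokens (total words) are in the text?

Tokens: been, eat, were, been, no, no, black, yet, black, wall, table, soft, those, eat, might, yet, black, were, were, narrow, dry, hard, those, narrow, baker, pull, narrow, might
N = 28

28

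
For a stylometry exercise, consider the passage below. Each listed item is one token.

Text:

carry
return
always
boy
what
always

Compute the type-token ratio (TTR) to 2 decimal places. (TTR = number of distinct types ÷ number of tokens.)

N = 6 tokens, V = 5 types.
TTR = V / N = 5 / 6 = 0.83

0.83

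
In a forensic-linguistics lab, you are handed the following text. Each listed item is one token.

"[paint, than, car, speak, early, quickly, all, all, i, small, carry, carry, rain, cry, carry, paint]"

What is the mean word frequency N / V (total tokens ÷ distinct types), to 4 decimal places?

1.3333

N = 16 tokens, V = 12 types.
Mean frequency = N / V = 16 / 12 = 1.3333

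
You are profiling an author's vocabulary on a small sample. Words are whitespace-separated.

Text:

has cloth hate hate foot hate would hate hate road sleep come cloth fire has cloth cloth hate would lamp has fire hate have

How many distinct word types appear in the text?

11

Distinct types: {cloth, come, fire, foot, has, hate, have, lamp, road, sleep, would}
V = 11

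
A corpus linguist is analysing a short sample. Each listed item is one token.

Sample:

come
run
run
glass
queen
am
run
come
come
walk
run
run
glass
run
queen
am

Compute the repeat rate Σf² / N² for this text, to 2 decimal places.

Frequencies: run:6, come:3, glass:2, queen:2, am:2, walk:1
Σf² = 58; N² = 256
Repeat rate = 58 / 256 = 0.23

0.23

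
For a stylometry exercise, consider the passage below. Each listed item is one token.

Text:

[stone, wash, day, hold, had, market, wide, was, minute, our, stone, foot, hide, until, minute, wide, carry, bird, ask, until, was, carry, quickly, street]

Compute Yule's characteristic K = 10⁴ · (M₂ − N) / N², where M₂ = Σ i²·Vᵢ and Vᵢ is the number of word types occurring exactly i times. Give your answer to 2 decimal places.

Frequencies: stone:2, wide:2, was:2, minute:2, until:2, carry:2, wash:1, day:1, hold:1, had:1, market:1, our:1, foot:1, hide:1, bird:1, ask:1, quickly:1, street:1
N = 24. Frequency spectrum: V_1=12, V_2=6
M₂ = 1²·12 + 2²·6 = 36
K = 10000 × (36 − 24) / 24² = 208.33

208.33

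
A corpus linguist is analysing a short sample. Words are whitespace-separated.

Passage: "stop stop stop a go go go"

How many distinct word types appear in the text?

3

Distinct types: {a, go, stop}
V = 3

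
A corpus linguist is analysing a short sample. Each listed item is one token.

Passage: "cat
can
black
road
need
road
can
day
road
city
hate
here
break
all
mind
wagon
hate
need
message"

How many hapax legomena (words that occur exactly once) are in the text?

10

Frequencies: road:3, can:2, need:2, hate:2, cat:1, black:1, day:1, city:1, here:1, break:1, all:1, mind:1, wagon:1, message:1
Hapax (freq=1): all, black, break, cat, city, day, here, message, mind, wagon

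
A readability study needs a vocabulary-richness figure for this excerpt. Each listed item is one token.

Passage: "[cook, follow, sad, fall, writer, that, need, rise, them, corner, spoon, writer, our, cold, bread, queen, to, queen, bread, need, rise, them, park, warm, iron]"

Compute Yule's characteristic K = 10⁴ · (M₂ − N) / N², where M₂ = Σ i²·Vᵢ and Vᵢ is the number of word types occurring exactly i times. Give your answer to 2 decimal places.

192.00

Frequencies: writer:2, need:2, rise:2, them:2, bread:2, queen:2, cook:1, follow:1, sad:1, fall:1, that:1, corner:1, spoon:1, our:1, cold:1, to:1, park:1, warm:1, iron:1
N = 25. Frequency spectrum: V_1=13, V_2=6
M₂ = 1²·13 + 2²·6 = 37
K = 10000 × (37 − 25) / 25² = 192.00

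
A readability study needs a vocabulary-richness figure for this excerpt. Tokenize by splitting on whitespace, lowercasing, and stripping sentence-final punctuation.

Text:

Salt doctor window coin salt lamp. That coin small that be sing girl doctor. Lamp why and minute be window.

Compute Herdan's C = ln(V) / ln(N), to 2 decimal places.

N = 20, V = 13.
ln(V) = 2.564949, ln(N) = 2.995732
C = 2.564949 / 2.995732 = 0.86

0.86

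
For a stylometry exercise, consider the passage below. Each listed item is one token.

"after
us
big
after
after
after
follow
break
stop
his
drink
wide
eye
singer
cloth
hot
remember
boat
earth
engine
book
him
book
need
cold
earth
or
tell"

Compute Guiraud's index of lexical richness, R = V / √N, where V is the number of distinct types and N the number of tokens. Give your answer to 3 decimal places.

N = 28, V = 23.
√N = 5.291503
R = 23 / 5.291503 = 4.347

4.347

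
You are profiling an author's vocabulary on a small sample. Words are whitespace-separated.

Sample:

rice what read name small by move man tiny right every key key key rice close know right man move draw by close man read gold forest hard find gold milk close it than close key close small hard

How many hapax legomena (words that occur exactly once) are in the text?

Frequencies: close:5, key:4, man:3, rice:2, read:2, small:2, by:2, move:2, right:2, gold:2, hard:2, what:1, name:1, tiny:1, every:1, know:1, draw:1, forest:1, find:1, milk:1, … (2 more, each freq 1)
Hapax (freq=1): draw, every, find, forest, it, know, milk, name, than, tiny, what

11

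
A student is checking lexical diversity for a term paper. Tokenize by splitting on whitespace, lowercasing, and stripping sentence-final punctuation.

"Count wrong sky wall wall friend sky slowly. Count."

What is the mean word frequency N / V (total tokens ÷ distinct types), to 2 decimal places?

1.50

N = 9 tokens, V = 6 types.
Mean frequency = N / V = 9 / 6 = 1.50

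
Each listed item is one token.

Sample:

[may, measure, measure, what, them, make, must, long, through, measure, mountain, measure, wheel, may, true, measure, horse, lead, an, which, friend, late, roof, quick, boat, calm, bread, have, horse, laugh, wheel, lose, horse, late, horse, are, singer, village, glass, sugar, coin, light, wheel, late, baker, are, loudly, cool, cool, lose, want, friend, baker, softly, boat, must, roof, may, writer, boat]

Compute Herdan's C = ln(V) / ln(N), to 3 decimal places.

N = 60, V = 38.
ln(V) = 3.637586, ln(N) = 4.094345
C = 3.637586 / 4.094345 = 0.888

0.888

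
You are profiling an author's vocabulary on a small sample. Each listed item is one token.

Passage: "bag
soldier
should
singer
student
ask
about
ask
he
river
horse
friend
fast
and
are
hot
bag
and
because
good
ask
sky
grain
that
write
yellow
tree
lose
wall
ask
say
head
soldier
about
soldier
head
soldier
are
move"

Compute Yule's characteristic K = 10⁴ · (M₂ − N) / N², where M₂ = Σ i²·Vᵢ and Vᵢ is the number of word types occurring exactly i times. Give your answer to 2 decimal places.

223.54

Frequencies: soldier:4, ask:4, bag:2, about:2, and:2, are:2, head:2, should:1, singer:1, student:1, he:1, river:1, horse:1, friend:1, fast:1, hot:1, because:1, good:1, sky:1, grain:1, … (8 more, each freq 1)
N = 39. Frequency spectrum: V_1=21, V_2=5, V_4=2
M₂ = 1²·21 + 2²·5 + 4²·2 = 73
K = 10000 × (73 − 39) / 39² = 223.54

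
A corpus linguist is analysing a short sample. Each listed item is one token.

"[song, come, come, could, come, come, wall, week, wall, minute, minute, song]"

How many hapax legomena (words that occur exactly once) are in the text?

2

Frequencies: come:4, song:2, wall:2, minute:2, could:1, week:1
Hapax (freq=1): could, week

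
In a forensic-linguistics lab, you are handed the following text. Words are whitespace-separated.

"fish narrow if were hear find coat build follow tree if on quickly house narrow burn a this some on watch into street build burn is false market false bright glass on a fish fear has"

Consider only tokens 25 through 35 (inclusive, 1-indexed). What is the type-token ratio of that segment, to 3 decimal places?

Segment tokens 25–35: burn, is, false, market, false, bright, glass, on, a, fish, fear
Segment N = 11, segment V = 10.
TTR = 10 / 11 = 0.909

0.909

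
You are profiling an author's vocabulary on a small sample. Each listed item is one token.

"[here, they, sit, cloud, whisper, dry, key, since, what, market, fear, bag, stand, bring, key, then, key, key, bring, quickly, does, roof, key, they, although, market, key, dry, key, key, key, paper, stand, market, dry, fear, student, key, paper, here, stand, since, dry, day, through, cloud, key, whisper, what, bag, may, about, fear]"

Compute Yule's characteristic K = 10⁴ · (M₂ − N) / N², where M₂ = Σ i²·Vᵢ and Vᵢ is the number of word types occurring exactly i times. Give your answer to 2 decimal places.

Frequencies: key:11, dry:4, market:3, fear:3, stand:3, here:2, they:2, cloud:2, whisper:2, since:2, what:2, bag:2, bring:2, paper:2, sit:1, then:1, quickly:1, does:1, roof:1, although:1, … (5 more, each freq 1)
N = 53. Frequency spectrum: V_1=11, V_2=9, V_3=3, V_4=1, V_11=1
M₂ = 1²·11 + 2²·9 + 3²·3 + 4²·1 + 11²·1 = 211
K = 10000 × (211 − 53) / 53² = 562.48

562.48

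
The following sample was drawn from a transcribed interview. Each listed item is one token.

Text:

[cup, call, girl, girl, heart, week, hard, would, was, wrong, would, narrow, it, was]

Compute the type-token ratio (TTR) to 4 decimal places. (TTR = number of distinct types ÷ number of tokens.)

0.7857

N = 14 tokens, V = 11 types.
TTR = V / N = 11 / 14 = 0.7857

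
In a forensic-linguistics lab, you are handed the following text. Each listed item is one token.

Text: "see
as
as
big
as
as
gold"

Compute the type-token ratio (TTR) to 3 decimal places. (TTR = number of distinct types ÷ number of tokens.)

N = 7 tokens, V = 4 types.
TTR = V / N = 4 / 7 = 0.571

0.571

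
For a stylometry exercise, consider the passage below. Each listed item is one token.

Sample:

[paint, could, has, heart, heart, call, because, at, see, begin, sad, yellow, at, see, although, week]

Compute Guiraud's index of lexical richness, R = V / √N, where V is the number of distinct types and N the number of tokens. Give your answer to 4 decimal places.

N = 16, V = 13.
√N = 4.000000
R = 13 / 4.000000 = 3.2500

3.2500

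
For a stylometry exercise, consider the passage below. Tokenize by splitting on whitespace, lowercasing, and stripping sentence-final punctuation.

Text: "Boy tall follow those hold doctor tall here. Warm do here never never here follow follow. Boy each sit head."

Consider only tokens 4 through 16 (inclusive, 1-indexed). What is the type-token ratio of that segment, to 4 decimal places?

0.6923

Segment tokens 4–16: those, hold, doctor, tall, here, warm, do, here, never, never, here, follow, follow
Segment N = 13, segment V = 9.
TTR = 9 / 13 = 0.6923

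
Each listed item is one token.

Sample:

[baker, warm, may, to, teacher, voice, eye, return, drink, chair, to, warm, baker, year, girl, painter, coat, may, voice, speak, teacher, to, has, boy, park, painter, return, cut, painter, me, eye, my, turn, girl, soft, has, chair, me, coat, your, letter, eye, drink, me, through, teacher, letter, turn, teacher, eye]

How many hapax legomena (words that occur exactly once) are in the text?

9

Frequencies: teacher:4, eye:4, to:3, painter:3, me:3, baker:2, warm:2, may:2, voice:2, return:2, drink:2, chair:2, girl:2, coat:2, has:2, turn:2, letter:2, year:1, speak:1, boy:1, … (6 more, each freq 1)
Hapax (freq=1): boy, cut, my, park, soft, speak, through, year, your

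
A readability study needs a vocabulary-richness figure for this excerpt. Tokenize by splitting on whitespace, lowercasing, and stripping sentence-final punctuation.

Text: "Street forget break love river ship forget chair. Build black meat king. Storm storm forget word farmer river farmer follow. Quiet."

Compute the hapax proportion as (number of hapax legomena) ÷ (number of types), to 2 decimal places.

0.75

Frequencies: forget:3, river:2, storm:2, farmer:2, street:1, break:1, love:1, ship:1, chair:1, build:1, black:1, meat:1, king:1, word:1, follow:1, quiet:1
Hapax count = 12; type count = 16.
Ratio = 12 / 16 = 0.75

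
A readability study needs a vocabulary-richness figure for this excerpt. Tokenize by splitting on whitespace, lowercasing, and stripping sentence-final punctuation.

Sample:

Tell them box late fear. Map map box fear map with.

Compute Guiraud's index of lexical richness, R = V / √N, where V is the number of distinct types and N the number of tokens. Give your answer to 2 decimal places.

N = 11, V = 7.
√N = 3.316625
R = 7 / 3.316625 = 2.11

2.11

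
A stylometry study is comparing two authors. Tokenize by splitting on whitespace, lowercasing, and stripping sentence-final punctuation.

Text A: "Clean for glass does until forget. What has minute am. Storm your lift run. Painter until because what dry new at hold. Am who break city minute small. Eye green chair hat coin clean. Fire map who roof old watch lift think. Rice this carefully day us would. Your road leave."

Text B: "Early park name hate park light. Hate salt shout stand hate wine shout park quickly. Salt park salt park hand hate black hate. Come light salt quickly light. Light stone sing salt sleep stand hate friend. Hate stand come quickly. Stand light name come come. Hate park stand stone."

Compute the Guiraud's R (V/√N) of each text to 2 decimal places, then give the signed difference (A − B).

A: V=43, N=51, R=6.02
B: V=17, N=49, R=2.43
Difference = 6.02 − 2.43 = 3.59

3.59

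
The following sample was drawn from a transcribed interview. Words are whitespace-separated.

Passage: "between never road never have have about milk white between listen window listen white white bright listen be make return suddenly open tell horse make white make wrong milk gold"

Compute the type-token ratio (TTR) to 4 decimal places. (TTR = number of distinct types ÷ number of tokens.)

0.6333

N = 30 tokens, V = 19 types.
TTR = V / N = 19 / 30 = 0.6333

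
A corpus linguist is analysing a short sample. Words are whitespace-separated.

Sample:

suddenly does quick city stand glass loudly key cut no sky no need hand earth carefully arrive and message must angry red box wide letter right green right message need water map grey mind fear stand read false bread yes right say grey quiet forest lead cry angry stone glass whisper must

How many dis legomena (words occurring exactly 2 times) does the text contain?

Frequencies: right:3, stand:2, glass:2, no:2, need:2, message:2, must:2, angry:2, grey:2, suddenly:1, does:1, quick:1, city:1, loudly:1, key:1, cut:1, sky:1, hand:1, earth:1, carefully:1, … (22 more, each freq 1)
Words with frequency 2: angry, glass, grey, message, must, need, no, stand

8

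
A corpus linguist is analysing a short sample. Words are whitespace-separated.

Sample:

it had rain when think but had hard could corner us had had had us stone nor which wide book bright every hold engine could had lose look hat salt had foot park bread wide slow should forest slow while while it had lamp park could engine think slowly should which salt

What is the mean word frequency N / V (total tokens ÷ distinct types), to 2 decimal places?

1.63

N = 52 tokens, V = 32 types.
Mean frequency = N / V = 52 / 32 = 1.63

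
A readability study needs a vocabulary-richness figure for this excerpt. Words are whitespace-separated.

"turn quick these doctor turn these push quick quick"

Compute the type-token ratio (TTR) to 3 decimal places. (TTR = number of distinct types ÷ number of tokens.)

0.556

N = 9 tokens, V = 5 types.
TTR = V / N = 5 / 9 = 0.556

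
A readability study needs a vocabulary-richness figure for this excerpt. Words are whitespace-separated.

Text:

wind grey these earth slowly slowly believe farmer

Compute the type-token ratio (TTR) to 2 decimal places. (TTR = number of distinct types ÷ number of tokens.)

N = 8 tokens, V = 7 types.
TTR = V / N = 7 / 8 = 0.88

0.88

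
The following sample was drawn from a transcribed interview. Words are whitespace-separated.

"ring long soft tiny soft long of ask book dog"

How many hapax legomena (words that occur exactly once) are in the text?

6

Frequencies: long:2, soft:2, ring:1, tiny:1, of:1, ask:1, book:1, dog:1
Hapax (freq=1): ask, book, dog, of, ring, tiny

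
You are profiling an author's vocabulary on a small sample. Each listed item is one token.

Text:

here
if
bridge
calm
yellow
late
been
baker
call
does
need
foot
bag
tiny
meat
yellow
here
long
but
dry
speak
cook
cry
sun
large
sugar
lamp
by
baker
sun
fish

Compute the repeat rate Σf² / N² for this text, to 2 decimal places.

Frequencies: here:2, yellow:2, baker:2, sun:2, if:1, bridge:1, calm:1, late:1, been:1, call:1, does:1, need:1, foot:1, bag:1, tiny:1, meat:1, long:1, but:1, dry:1, speak:1, … (7 more, each freq 1)
Σf² = 39; N² = 961
Repeat rate = 39 / 961 = 0.04

0.04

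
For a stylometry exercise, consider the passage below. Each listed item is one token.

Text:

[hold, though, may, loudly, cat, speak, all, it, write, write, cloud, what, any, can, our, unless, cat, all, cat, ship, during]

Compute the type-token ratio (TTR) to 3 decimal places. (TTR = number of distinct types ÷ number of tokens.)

N = 21 tokens, V = 17 types.
TTR = V / N = 17 / 21 = 0.810

0.810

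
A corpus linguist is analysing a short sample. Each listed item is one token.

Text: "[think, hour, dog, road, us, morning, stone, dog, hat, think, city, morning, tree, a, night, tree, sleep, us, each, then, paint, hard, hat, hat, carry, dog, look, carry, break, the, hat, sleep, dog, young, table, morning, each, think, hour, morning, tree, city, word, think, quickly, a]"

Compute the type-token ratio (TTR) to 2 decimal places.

N = 46 tokens, V = 25 types.
TTR = V / N = 25 / 46 = 0.54

0.54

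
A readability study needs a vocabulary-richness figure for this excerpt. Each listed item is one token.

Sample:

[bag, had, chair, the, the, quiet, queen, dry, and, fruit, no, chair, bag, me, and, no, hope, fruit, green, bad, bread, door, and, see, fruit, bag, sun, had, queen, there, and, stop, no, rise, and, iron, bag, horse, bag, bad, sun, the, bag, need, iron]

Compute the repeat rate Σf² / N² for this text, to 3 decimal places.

Frequencies: bag:6, and:5, the:3, fruit:3, no:3, had:2, chair:2, queen:2, bad:2, sun:2, iron:2, quiet:1, dry:1, me:1, hope:1, green:1, bread:1, door:1, see:1, there:1, … (4 more, each freq 1)
Σf² = 125; N² = 2025
Repeat rate = 125 / 2025 = 0.062

0.062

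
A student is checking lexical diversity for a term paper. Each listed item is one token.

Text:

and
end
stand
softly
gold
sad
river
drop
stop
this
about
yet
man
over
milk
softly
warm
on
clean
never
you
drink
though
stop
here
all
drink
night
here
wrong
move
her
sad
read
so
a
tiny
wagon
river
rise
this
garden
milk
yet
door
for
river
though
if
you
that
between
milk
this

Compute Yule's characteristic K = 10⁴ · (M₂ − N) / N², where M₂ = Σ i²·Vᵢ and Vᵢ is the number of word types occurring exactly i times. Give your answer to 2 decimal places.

Frequencies: river:3, this:3, milk:3, softly:2, sad:2, stop:2, yet:2, you:2, drink:2, though:2, here:2, and:1, end:1, stand:1, gold:1, drop:1, about:1, man:1, over:1, warm:1, … (20 more, each freq 1)
N = 54. Frequency spectrum: V_1=29, V_2=8, V_3=3
M₂ = 1²·29 + 2²·8 + 3²·3 = 88
K = 10000 × (88 − 54) / 54² = 116.60

116.60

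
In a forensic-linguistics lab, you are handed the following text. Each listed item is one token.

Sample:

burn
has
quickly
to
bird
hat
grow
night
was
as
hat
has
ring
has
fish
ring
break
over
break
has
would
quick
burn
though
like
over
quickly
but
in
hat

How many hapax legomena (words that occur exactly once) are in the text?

Frequencies: has:4, hat:3, burn:2, quickly:2, ring:2, break:2, over:2, to:1, bird:1, grow:1, night:1, was:1, as:1, fish:1, would:1, quick:1, though:1, like:1, but:1, in:1
Hapax (freq=1): as, bird, but, fish, grow, in, like, night, quick, though, to, was, would

13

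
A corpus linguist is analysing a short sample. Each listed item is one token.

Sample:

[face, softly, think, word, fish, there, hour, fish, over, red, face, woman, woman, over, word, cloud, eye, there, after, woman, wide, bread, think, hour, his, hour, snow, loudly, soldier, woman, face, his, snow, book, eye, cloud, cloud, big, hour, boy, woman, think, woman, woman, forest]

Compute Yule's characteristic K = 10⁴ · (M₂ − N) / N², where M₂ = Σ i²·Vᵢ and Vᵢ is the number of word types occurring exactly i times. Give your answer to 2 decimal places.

Frequencies: woman:7, hour:4, face:3, think:3, cloud:3, word:2, fish:2, there:2, over:2, eye:2, his:2, snow:2, softly:1, red:1, after:1, wide:1, bread:1, loudly:1, soldier:1, book:1, … (3 more, each freq 1)
N = 45. Frequency spectrum: V_1=11, V_2=7, V_3=3, V_4=1, V_7=1
M₂ = 1²·11 + 2²·7 + 3²·3 + 4²·1 + 7²·1 = 131
K = 10000 × (131 − 45) / 45² = 424.69

424.69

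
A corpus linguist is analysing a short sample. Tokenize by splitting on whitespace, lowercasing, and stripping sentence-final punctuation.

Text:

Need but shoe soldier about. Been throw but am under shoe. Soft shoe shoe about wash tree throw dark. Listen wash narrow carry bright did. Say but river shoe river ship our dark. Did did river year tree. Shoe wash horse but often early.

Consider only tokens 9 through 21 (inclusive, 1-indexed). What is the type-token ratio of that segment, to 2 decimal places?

Segment tokens 9–21: am, under, shoe, soft, shoe, shoe, about, wash, tree, throw, dark, listen, wash
Segment N = 13, segment V = 10.
TTR = 10 / 13 = 0.77

0.77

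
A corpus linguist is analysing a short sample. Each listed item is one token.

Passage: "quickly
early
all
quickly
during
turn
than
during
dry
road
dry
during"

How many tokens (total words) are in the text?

Tokens: quickly, early, all, quickly, during, turn, than, during, dry, road, dry, during
N = 12

12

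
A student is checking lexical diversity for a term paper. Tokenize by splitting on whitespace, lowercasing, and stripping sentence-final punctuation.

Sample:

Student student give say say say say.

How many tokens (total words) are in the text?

Tokens: student, student, give, say, say, say, say
N = 7

7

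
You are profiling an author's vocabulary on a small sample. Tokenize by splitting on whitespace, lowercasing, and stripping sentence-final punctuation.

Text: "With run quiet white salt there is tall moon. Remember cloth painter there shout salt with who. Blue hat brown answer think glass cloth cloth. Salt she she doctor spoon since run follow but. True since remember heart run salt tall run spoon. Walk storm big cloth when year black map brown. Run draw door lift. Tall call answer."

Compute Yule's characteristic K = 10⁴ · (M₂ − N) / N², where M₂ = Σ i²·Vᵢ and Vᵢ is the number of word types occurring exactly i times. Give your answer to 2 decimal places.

189.60

Frequencies: run:5, salt:4, cloth:4, tall:3, with:2, there:2, remember:2, brown:2, answer:2, she:2, spoon:2, since:2, quiet:1, white:1, is:1, moon:1, painter:1, shout:1, who:1, blue:1, … (19 more, each freq 1)
N = 59. Frequency spectrum: V_1=27, V_2=8, V_3=1, V_4=2, V_5=1
M₂ = 1²·27 + 2²·8 + 3²·1 + 4²·2 + 5²·1 = 125
K = 10000 × (125 − 59) / 59² = 189.60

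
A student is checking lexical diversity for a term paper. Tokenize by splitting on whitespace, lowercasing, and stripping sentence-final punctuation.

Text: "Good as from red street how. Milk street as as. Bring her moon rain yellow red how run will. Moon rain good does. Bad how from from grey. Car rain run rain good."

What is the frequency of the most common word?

Frequencies: rain:4, good:3, as:3, from:3, how:3, red:2, street:2, moon:2, run:2, milk:1, bring:1, her:1, yellow:1, will:1, does:1, bad:1, grey:1, car:1
Most common: 'rain' with frequency 4.

4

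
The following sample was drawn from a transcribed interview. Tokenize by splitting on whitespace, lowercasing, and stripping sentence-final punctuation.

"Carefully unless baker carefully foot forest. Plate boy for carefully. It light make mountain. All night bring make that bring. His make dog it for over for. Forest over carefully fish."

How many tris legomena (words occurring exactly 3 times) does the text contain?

2

Frequencies: carefully:4, for:3, make:3, forest:2, it:2, bring:2, over:2, unless:1, baker:1, foot:1, plate:1, boy:1, light:1, mountain:1, all:1, night:1, that:1, his:1, dog:1, fish:1
Words with frequency 3: for, make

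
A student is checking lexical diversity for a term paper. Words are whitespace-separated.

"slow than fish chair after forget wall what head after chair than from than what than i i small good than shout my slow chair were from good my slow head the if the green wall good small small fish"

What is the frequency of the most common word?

Frequencies: than:5, slow:3, chair:3, small:3, good:3, fish:2, after:2, wall:2, what:2, head:2, from:2, i:2, my:2, the:2, forget:1, shout:1, were:1, if:1, green:1
Most common: 'than' with frequency 5.

5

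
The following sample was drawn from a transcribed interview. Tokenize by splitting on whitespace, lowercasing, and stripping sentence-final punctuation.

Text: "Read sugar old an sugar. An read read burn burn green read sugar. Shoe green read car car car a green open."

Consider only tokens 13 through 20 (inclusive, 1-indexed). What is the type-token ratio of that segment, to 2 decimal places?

0.75

Segment tokens 13–20: sugar, shoe, green, read, car, car, car, a
Segment N = 8, segment V = 6.
TTR = 6 / 8 = 0.75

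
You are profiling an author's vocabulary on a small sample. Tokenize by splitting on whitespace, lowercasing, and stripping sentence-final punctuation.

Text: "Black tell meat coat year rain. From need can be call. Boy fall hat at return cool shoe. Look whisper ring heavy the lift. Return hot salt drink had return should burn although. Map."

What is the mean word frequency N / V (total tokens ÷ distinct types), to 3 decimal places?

1.063

N = 34 tokens, V = 32 types.
Mean frequency = N / V = 34 / 32 = 1.063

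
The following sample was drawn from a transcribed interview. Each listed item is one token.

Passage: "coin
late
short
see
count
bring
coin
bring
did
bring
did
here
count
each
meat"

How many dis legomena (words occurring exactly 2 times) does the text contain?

3

Frequencies: bring:3, coin:2, count:2, did:2, late:1, short:1, see:1, here:1, each:1, meat:1
Words with frequency 2: coin, count, did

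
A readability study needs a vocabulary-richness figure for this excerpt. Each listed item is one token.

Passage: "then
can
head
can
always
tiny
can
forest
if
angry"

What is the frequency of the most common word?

3

Frequencies: can:3, then:1, head:1, always:1, tiny:1, forest:1, if:1, angry:1
Most common: 'can' with frequency 3.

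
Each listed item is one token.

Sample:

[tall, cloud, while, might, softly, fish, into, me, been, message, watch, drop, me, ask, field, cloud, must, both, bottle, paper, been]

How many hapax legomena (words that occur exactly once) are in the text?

15

Frequencies: cloud:2, me:2, been:2, tall:1, while:1, might:1, softly:1, fish:1, into:1, message:1, watch:1, drop:1, ask:1, field:1, must:1, both:1, bottle:1, paper:1
Hapax (freq=1): ask, both, bottle, drop, field, fish, into, message, might, must, paper, softly, tall, watch, while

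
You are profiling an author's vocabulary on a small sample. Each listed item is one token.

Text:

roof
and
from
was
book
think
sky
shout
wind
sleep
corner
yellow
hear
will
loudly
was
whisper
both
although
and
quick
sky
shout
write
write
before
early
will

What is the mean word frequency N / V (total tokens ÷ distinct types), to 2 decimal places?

N = 28 tokens, V = 22 types.
Mean frequency = N / V = 28 / 22 = 1.27

1.27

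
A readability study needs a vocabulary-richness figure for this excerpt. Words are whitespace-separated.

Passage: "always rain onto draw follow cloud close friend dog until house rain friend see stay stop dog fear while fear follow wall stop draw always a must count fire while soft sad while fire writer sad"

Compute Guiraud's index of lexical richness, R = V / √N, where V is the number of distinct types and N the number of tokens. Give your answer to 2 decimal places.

4.00

N = 36, V = 24.
√N = 6.000000
R = 24 / 6.000000 = 4.00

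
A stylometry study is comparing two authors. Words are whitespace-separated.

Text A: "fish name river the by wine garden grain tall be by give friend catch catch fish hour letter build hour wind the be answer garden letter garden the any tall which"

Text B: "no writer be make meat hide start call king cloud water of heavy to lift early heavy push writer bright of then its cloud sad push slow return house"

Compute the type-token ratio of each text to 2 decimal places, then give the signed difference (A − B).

-0.18

TTR(A) = 20/31 = 0.65
TTR(B) = 24/29 = 0.83
Difference = 0.65 − 0.83 = -0.18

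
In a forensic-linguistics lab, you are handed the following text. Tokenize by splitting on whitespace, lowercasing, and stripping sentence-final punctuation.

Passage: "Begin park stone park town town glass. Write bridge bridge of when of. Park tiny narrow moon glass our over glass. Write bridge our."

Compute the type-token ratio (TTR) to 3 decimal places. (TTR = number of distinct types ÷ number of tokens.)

0.583

N = 24 tokens, V = 14 types.
TTR = V / N = 14 / 24 = 0.583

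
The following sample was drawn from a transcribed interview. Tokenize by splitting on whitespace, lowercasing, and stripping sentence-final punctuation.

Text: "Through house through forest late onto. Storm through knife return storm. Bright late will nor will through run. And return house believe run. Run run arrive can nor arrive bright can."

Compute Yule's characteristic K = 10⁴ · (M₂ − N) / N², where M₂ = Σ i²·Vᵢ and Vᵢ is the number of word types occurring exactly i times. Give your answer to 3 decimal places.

Frequencies: through:4, run:4, house:2, late:2, storm:2, return:2, bright:2, will:2, nor:2, arrive:2, can:2, forest:1, onto:1, knife:1, and:1, believe:1
N = 31. Frequency spectrum: V_1=5, V_2=9, V_4=2
M₂ = 1²·5 + 2²·9 + 4²·2 = 73
K = 10000 × (73 − 31) / 31² = 437.045

437.045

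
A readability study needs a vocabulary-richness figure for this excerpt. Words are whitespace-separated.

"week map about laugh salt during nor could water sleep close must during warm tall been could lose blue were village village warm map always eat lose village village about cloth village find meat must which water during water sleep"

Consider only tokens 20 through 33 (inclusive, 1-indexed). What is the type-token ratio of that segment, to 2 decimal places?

0.71

Segment tokens 20–33: were, village, village, warm, map, always, eat, lose, village, village, about, cloth, village, find
Segment N = 14, segment V = 10.
TTR = 10 / 14 = 0.71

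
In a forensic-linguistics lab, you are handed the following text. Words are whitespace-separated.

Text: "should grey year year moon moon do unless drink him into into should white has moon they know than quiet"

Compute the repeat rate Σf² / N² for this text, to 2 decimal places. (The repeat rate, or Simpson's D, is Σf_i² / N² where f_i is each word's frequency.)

0.08

Frequencies: moon:3, should:2, year:2, into:2, grey:1, do:1, unless:1, drink:1, him:1, white:1, has:1, they:1, know:1, than:1, quiet:1
Σf² = 32; N² = 400
Repeat rate = 32 / 400 = 0.08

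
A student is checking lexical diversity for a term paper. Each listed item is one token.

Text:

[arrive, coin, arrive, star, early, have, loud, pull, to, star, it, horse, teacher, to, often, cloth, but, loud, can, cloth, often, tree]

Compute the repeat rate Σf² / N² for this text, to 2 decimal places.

Frequencies: arrive:2, star:2, loud:2, to:2, often:2, cloth:2, coin:1, early:1, have:1, pull:1, it:1, horse:1, teacher:1, but:1, can:1, tree:1
Σf² = 34; N² = 484
Repeat rate = 34 / 484 = 0.07

0.07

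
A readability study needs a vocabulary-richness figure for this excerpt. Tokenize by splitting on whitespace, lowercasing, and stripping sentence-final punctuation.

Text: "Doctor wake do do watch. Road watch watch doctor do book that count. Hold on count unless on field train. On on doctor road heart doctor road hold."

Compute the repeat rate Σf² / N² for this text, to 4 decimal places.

0.0944

Frequencies: doctor:4, on:4, do:3, watch:3, road:3, count:2, hold:2, wake:1, book:1, that:1, unless:1, field:1, train:1, heart:1
Σf² = 74; N² = 784
Repeat rate = 74 / 784 = 0.0944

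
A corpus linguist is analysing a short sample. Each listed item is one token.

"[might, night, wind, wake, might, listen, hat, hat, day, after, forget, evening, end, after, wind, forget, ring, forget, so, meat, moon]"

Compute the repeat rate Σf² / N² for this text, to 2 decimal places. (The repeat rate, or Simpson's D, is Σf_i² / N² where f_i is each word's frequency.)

Frequencies: forget:3, might:2, wind:2, hat:2, after:2, night:1, wake:1, listen:1, day:1, evening:1, end:1, ring:1, so:1, meat:1, moon:1
Σf² = 35; N² = 441
Repeat rate = 35 / 441 = 0.08

0.08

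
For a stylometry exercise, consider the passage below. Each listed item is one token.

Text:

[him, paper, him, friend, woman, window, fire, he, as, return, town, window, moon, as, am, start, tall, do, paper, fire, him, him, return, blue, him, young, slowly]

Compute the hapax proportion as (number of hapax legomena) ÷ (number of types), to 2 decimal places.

Frequencies: him:5, paper:2, window:2, fire:2, as:2, return:2, friend:1, woman:1, he:1, town:1, moon:1, am:1, start:1, tall:1, do:1, blue:1, young:1, slowly:1
Hapax count = 12; type count = 18.
Ratio = 12 / 18 = 0.67

0.67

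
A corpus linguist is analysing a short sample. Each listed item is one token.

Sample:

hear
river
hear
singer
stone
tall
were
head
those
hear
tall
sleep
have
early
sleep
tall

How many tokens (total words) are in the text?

Tokens: hear, river, hear, singer, stone, tall, were, head, those, hear, tall, sleep, have, early, sleep, tall
N = 16

16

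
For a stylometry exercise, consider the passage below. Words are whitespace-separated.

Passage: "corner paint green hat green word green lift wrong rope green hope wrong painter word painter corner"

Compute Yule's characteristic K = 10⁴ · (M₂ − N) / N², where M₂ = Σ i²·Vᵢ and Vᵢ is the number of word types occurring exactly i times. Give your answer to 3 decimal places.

692.042

Frequencies: green:4, corner:2, word:2, wrong:2, painter:2, paint:1, hat:1, lift:1, rope:1, hope:1
N = 17. Frequency spectrum: V_1=5, V_2=4, V_4=1
M₂ = 1²·5 + 2²·4 + 4²·1 = 37
K = 10000 × (37 − 17) / 17² = 692.042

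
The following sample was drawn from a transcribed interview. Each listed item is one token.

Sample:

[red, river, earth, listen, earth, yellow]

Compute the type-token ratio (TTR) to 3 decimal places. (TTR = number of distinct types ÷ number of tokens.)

0.833

N = 6 tokens, V = 5 types.
TTR = V / N = 5 / 6 = 0.833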